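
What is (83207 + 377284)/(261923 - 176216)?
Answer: 153497/28569 ≈ 5.3728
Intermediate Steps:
(83207 + 377284)/(261923 - 176216) = 460491/85707 = 460491*(1/85707) = 153497/28569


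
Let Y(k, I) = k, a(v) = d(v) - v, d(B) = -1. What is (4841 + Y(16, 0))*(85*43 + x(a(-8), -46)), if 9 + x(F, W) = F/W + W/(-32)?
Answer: 6519070257/368 ≈ 1.7715e+7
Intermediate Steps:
a(v) = -1 - v
x(F, W) = -9 - W/32 + F/W (x(F, W) = -9 + (F/W + W/(-32)) = -9 + (F/W + W*(-1/32)) = -9 + (F/W - W/32) = -9 + (-W/32 + F/W) = -9 - W/32 + F/W)
(4841 + Y(16, 0))*(85*43 + x(a(-8), -46)) = (4841 + 16)*(85*43 + (-9 - 1/32*(-46) + (-1 - 1*(-8))/(-46))) = 4857*(3655 + (-9 + 23/16 + (-1 + 8)*(-1/46))) = 4857*(3655 + (-9 + 23/16 + 7*(-1/46))) = 4857*(3655 + (-9 + 23/16 - 7/46)) = 4857*(3655 - 2839/368) = 4857*(1342201/368) = 6519070257/368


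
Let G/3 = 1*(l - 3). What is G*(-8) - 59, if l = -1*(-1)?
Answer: -11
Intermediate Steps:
l = 1
G = -6 (G = 3*(1*(1 - 3)) = 3*(1*(-2)) = 3*(-2) = -6)
G*(-8) - 59 = -6*(-8) - 59 = 48 - 59 = -11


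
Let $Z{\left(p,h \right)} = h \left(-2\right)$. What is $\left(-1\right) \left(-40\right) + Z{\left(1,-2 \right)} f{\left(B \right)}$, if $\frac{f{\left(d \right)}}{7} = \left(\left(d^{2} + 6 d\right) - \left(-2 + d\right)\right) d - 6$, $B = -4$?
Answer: $96$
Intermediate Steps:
$Z{\left(p,h \right)} = - 2 h$
$f{\left(d \right)} = -42 + 7 d \left(2 + d^{2} + 5 d\right)$ ($f{\left(d \right)} = 7 \left(\left(\left(d^{2} + 6 d\right) - \left(-2 + d\right)\right) d - 6\right) = 7 \left(\left(2 + d^{2} + 5 d\right) d - 6\right) = 7 \left(d \left(2 + d^{2} + 5 d\right) - 6\right) = 7 \left(-6 + d \left(2 + d^{2} + 5 d\right)\right) = -42 + 7 d \left(2 + d^{2} + 5 d\right)$)
$\left(-1\right) \left(-40\right) + Z{\left(1,-2 \right)} f{\left(B \right)} = \left(-1\right) \left(-40\right) + \left(-2\right) \left(-2\right) \left(-42 + 7 \left(-4\right)^{3} + 14 \left(-4\right) + 35 \left(-4\right)^{2}\right) = 40 + 4 \left(-42 + 7 \left(-64\right) - 56 + 35 \cdot 16\right) = 40 + 4 \left(-42 - 448 - 56 + 560\right) = 40 + 4 \cdot 14 = 40 + 56 = 96$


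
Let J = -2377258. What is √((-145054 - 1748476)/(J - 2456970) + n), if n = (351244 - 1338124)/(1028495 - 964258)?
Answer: I*√360933880680385928458270/155268152018 ≈ 3.8693*I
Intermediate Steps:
n = -986880/64237 ≈ -15.363
√((-145054 - 1748476)/(J - 2456970) + n) = √((-145054 - 1748476)/(-2377258 - 2456970) - 986880/64237) = √(-1893530/(-4834228) - 986880/64237) = √(-1893530*(-1/4834228) - 986880/64237) = √(946765/2417114 - 986880/64237) = √(-2324584121015/155268152018) = I*√360933880680385928458270/155268152018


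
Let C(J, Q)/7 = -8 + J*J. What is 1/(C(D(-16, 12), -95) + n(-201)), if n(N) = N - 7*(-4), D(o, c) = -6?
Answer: 1/23 ≈ 0.043478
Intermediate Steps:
C(J, Q) = -56 + 7*J² (C(J, Q) = 7*(-8 + J*J) = 7*(-8 + J²) = -56 + 7*J²)
n(N) = 28 + N (n(N) = N + 28 = 28 + N)
1/(C(D(-16, 12), -95) + n(-201)) = 1/((-56 + 7*(-6)²) + (28 - 201)) = 1/((-56 + 7*36) - 173) = 1/((-56 + 252) - 173) = 1/(196 - 173) = 1/23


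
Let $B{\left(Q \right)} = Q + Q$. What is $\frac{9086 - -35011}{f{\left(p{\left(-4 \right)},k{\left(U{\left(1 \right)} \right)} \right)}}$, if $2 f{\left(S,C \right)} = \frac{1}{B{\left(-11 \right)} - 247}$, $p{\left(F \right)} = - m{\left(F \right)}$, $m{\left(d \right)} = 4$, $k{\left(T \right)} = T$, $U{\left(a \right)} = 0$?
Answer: $-23724186$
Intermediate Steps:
$B{\left(Q \right)} = 2 Q$
$p{\left(F \right)} = -4$ ($p{\left(F \right)} = \left(-1\right) 4 = -4$)
$f{\left(S,C \right)} = - \frac{1}{538}$ ($f{\left(S,C \right)} = \frac{1}{2 \left(2 \left(-11\right) - 247\right)} = \frac{1}{2 \left(-22 - 247\right)} = \frac{1}{2 \left(-269\right)} = \frac{1}{2} \left(- \frac{1}{269}\right) = - \frac{1}{538}$)
$\frac{9086 - -35011}{f{\left(p{\left(-4 \right)},k{\left(U{\left(1 \right)} \right)} \right)}} = \frac{9086 - -35011}{- \frac{1}{538}} = \left(9086 + 35011\right) \left(-538\right) = 44097 \left(-538\right) = -23724186$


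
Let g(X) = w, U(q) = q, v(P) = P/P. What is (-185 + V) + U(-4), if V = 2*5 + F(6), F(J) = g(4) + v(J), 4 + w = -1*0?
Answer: -182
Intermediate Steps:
v(P) = 1
w = -4 (w = -4 - 1*0 = -4 + 0 = -4)
g(X) = -4
F(J) = -3 (F(J) = -4 + 1 = -3)
V = 7 (V = 2*5 - 3 = 10 - 3 = 7)
(-185 + V) + U(-4) = (-185 + 7) - 4 = -178 - 4 = -182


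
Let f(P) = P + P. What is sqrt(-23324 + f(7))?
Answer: 3*I*sqrt(2590) ≈ 152.68*I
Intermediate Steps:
f(P) = 2*P
sqrt(-23324 + f(7)) = sqrt(-23324 + 2*7) = sqrt(-23324 + 14) = sqrt(-23310) = 3*I*sqrt(2590)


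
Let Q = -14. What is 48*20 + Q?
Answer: 946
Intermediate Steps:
48*20 + Q = 48*20 - 14 = 960 - 14 = 946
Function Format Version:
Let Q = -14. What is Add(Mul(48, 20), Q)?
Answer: 946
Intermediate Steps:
Add(Mul(48, 20), Q) = Add(Mul(48, 20), -14) = Add(960, -14) = 946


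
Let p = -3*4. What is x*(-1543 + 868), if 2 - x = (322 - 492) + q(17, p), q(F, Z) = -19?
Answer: -128925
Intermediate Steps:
p = -12
x = 191 (x = 2 - ((322 - 492) - 19) = 2 - (-170 - 19) = 2 - 1*(-189) = 2 + 189 = 191)
x*(-1543 + 868) = 191*(-1543 + 868) = 191*(-675) = -128925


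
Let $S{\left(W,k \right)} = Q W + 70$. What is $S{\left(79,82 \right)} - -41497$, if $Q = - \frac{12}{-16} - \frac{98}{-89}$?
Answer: $\frac{14849913}{356} \approx 41713.0$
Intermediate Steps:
$Q = \frac{659}{356}$ ($Q = \left(-12\right) \left(- \frac{1}{16}\right) - - \frac{98}{89} = \frac{3}{4} + \frac{98}{89} = \frac{659}{356} \approx 1.8511$)
$S{\left(W,k \right)} = 70 + \frac{659 W}{356}$ ($S{\left(W,k \right)} = \frac{659 W}{356} + 70 = 70 + \frac{659 W}{356}$)
$S{\left(79,82 \right)} - -41497 = \left(70 + \frac{659}{356} \cdot 79\right) - -41497 = \left(70 + \frac{52061}{356}\right) + 41497 = \frac{76981}{356} + 41497 = \frac{14849913}{356}$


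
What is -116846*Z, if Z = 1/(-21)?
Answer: 116846/21 ≈ 5564.1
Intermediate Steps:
Z = -1/21 ≈ -0.047619
-116846*Z = -116846*(-1/21) = 116846/21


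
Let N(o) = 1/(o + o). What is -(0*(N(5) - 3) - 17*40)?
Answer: 680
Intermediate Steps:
N(o) = 1/(2*o)
-(0*(N(5) - 3) - 17*40) = -(0*((½)/5 - 3) - 17*40) = -(0*((½)*(⅕) - 3) - 680) = -(0*(⅒ - 3) - 680) = -(0*(-29/10) - 680) = -(0 - 680) = -1*(-680) = 680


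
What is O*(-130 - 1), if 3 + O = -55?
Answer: 7598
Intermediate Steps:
O = -58 (O = -3 - 55 = -58)
O*(-130 - 1) = -58*(-130 - 1) = -58*(-131) = 7598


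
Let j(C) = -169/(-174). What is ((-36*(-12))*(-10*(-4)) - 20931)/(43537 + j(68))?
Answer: -635274/7575607 ≈ -0.083858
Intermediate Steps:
j(C) = 169/174 (j(C) = -169*(-1/174) = 169/174)
((-36*(-12))*(-10*(-4)) - 20931)/(43537 + j(68)) = ((-36*(-12))*(-10*(-4)) - 20931)/(43537 + 169/174) = (432*40 - 20931)/(7575607/174) = (17280 - 20931)*(174/7575607) = -3651*174/7575607 = -635274/7575607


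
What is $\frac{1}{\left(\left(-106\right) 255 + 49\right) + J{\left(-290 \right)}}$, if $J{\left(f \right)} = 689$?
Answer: $- \frac{1}{26292} \approx -3.8034 \cdot 10^{-5}$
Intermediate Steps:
$\frac{1}{\left(\left(-106\right) 255 + 49\right) + J{\left(-290 \right)}} = \frac{1}{\left(\left(-106\right) 255 + 49\right) + 689} = \frac{1}{\left(-27030 + 49\right) + 689} = \frac{1}{-26981 + 689} = \frac{1}{-26292} = - \frac{1}{26292}$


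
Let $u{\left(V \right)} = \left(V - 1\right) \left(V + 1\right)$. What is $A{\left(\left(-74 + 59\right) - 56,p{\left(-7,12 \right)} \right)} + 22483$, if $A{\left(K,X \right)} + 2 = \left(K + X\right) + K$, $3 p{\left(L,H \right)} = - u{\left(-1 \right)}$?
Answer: $22339$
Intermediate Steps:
$u{\left(V \right)} = \left(1 + V\right) \left(-1 + V\right)$ ($u{\left(V \right)} = \left(-1 + V\right) \left(1 + V\right) = \left(1 + V\right) \left(-1 + V\right)$)
$p{\left(L,H \right)} = 0$ ($p{\left(L,H \right)} = \frac{\left(-1\right) \left(-1 + \left(-1\right)^{2}\right)}{3} = \frac{\left(-1\right) \left(-1 + 1\right)}{3} = \frac{\left(-1\right) 0}{3} = \frac{1}{3} \cdot 0 = 0$)
$A{\left(K,X \right)} = -2 + X + 2 K$ ($A{\left(K,X \right)} = -2 + \left(\left(K + X\right) + K\right) = -2 + \left(X + 2 K\right) = -2 + X + 2 K$)
$A{\left(\left(-74 + 59\right) - 56,p{\left(-7,12 \right)} \right)} + 22483 = \left(-2 + 0 + 2 \left(\left(-74 + 59\right) - 56\right)\right) + 22483 = \left(-2 + 0 + 2 \left(-15 - 56\right)\right) + 22483 = \left(-2 + 0 + 2 \left(-71\right)\right) + 22483 = \left(-2 + 0 - 142\right) + 22483 = -144 + 22483 = 22339$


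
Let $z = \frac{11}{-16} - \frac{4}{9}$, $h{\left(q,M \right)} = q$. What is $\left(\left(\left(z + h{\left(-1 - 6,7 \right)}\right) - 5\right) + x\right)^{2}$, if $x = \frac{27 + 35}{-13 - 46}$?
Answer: $\frac{14519527009}{72182016} \approx 201.15$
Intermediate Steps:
$z = - \frac{163}{144}$ ($z = 11 \left(- \frac{1}{16}\right) - \frac{4}{9} = - \frac{11}{16} - \frac{4}{9} = - \frac{163}{144} \approx -1.1319$)
$x = - \frac{62}{59}$ ($x = \frac{62}{-59} = 62 \left(- \frac{1}{59}\right) = - \frac{62}{59} \approx -1.0508$)
$\left(\left(\left(z + h{\left(-1 - 6,7 \right)}\right) - 5\right) + x\right)^{2} = \left(\left(\left(- \frac{163}{144} - 7\right) - 5\right) - \frac{62}{59}\right)^{2} = \left(\left(- \frac{1171}{144} - 5\right) - \frac{62}{59}\right)^{2} = \left(- \frac{1891}{144} - \frac{62}{59}\right)^{2} = \left(- \frac{120497}{8496}\right)^{2} = \frac{14519527009}{72182016}$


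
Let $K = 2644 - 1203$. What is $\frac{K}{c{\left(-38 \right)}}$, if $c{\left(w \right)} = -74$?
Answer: $- \frac{1441}{74} \approx -19.473$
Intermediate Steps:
$K = 1441$
$\frac{K}{c{\left(-38 \right)}} = \frac{1441}{-74} = 1441 \left(- \frac{1}{74}\right) = - \frac{1441}{74}$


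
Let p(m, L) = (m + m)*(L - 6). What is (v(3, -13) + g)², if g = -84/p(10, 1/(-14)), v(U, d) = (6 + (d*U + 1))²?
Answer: 189655024036/180625 ≈ 1.0500e+6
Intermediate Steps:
p(m, L) = 2*m*(-6 + L) (p(m, L) = (2*m)*(-6 + L) = 2*m*(-6 + L))
v(U, d) = (7 + U*d)² (v(U, d) = (6 + (U*d + 1))² = (6 + (1 + U*d))² = (7 + U*d)²)
g = 294/425 (g = -84*1/(20*(-6 + 1/(-14))) = -84*1/(20*(-6 - 1/14)) = -84/(2*10*(-85/14)) = -84/(-850/7) = -84*(-7/850) = 294/425 ≈ 0.69176)
(v(3, -13) + g)² = ((7 + 3*(-13))² + 294/425)² = ((7 - 39)² + 294/425)² = ((-32)² + 294/425)² = (1024 + 294/425)² = (435494/425)² = 189655024036/180625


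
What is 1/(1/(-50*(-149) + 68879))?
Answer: 76329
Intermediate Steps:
1/(1/(-50*(-149) + 68879)) = 1/(1/(7450 + 68879)) = 1/(1/76329) = 76329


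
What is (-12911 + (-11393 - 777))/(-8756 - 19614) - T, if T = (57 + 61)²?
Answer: -394998799/28370 ≈ -13923.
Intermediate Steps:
T = 13924 (T = 118² = 13924)
(-12911 + (-11393 - 777))/(-8756 - 19614) - T = (-12911 + (-11393 - 777))/(-8756 - 19614) - 1*13924 = (-12911 - 12170)/(-28370) - 13924 = -25081*(-1/28370) - 13924 = 25081/28370 - 13924 = -394998799/28370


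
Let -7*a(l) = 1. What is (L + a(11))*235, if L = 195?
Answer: 320540/7 ≈ 45791.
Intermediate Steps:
a(l) = -⅐ (a(l) = -⅐*1 = -⅐)
(L + a(11))*235 = (195 - ⅐)*235 = (1364/7)*235 = 320540/7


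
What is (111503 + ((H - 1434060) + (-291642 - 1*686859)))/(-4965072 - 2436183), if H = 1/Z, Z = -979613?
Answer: 150276422037/483357707621 ≈ 0.31090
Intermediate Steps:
H = -1/979613 (H = 1/(-979613) = -1/979613 ≈ -1.0208e-6)
(111503 + ((H - 1434060) + (-291642 - 1*686859)))/(-4965072 - 2436183) = (111503 + ((-1/979613 - 1434060) + (-291642 - 1*686859)))/(-4965072 - 2436183) = (111503 + (-1404823818781/979613 + (-291642 - 686859)))/(-7401255) = (111503 + (-1404823818781/979613 - 978501))*(-1/7401255) = (111503 - 2363376118894/979613)*(-1/7401255) = -2254146330555/979613*(-1/7401255) = 150276422037/483357707621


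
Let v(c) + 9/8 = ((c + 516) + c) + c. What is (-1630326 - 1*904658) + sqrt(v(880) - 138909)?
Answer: -2534984 + I*sqrt(2172066)/4 ≈ -2.535e+6 + 368.45*I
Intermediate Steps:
v(c) = 4119/8 + 3*c (v(c) = -9/8 + (((c + 516) + c) + c) = -9/8 + (((516 + c) + c) + c) = -9/8 + ((516 + 2*c) + c) = -9/8 + (516 + 3*c) = 4119/8 + 3*c)
(-1630326 - 1*904658) + sqrt(v(880) - 138909) = (-1630326 - 1*904658) + sqrt((4119/8 + 3*880) - 138909) = (-1630326 - 904658) + sqrt((4119/8 + 2640) - 138909) = -2534984 + sqrt(25239/8 - 138909) = -2534984 + sqrt(-1086033/8) = -2534984 + I*sqrt(2172066)/4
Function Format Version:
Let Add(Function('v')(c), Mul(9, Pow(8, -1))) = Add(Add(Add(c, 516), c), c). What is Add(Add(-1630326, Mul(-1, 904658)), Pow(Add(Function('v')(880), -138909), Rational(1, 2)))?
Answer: Add(-2534984, Mul(Rational(1, 4), I, Pow(2172066, Rational(1, 2)))) ≈ Add(-2.5350e+6, Mul(368.45, I))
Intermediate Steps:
Function('v')(c) = Add(Rational(4119, 8), Mul(3, c)) (Function('v')(c) = Add(Rational(-9, 8), Add(Add(Add(c, 516), c), c)) = Add(Rational(-9, 8), Add(Add(Add(516, c), c), c)) = Add(Rational(-9, 8), Add(Add(516, Mul(2, c)), c)) = Add(Rational(-9, 8), Add(516, Mul(3, c))) = Add(Rational(4119, 8), Mul(3, c)))
Add(Add(-1630326, Mul(-1, 904658)), Pow(Add(Function('v')(880), -138909), Rational(1, 2))) = Add(Add(-1630326, Mul(-1, 904658)), Pow(Add(Add(Rational(4119, 8), Mul(3, 880)), -138909), Rational(1, 2))) = Add(Add(-1630326, -904658), Pow(Add(Add(Rational(4119, 8), 2640), -138909), Rational(1, 2))) = Add(-2534984, Pow(Add(Rational(25239, 8), -138909), Rational(1, 2))) = Add(-2534984, Pow(Rational(-1086033, 8), Rational(1, 2))) = Add(-2534984, Mul(Rational(1, 4), I, Pow(2172066, Rational(1, 2))))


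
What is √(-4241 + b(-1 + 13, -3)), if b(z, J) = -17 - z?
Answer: I*√4270 ≈ 65.345*I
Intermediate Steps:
√(-4241 + b(-1 + 13, -3)) = √(-4241 + (-17 - (-1 + 13))) = √(-4241 + (-17 - 1*12)) = √(-4241 + (-17 - 12)) = √(-4241 - 29) = √(-4270) = I*√4270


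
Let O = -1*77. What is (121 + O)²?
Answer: 1936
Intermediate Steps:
O = -77
(121 + O)² = (121 - 77)² = 44² = 1936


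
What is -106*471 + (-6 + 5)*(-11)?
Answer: -49915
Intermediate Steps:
-106*471 + (-6 + 5)*(-11) = -49926 - 1*(-11) = -49926 + 11 = -49915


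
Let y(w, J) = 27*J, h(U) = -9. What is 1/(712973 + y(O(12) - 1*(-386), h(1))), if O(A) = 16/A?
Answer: 1/712730 ≈ 1.4031e-6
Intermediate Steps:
1/(712973 + y(O(12) - 1*(-386), h(1))) = 1/(712973 + 27*(-9)) = 1/(712973 - 243) = 1/712730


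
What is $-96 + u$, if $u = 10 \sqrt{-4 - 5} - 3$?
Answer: $-99 + 30 i \approx -99.0 + 30.0 i$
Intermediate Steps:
$u = -3 + 30 i$ ($u = 10 \sqrt{-9} - 3 = 10 \cdot 3 i - 3 = 30 i - 3 = -3 + 30 i \approx -3.0 + 30.0 i$)
$-96 + u = -96 - \left(3 - 30 i\right) = -99 + 30 i$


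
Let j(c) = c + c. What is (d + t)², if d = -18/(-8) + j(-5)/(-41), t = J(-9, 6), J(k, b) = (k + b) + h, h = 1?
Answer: 6561/26896 ≈ 0.24394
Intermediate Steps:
j(c) = 2*c
J(k, b) = 1 + b + k (J(k, b) = (k + b) + 1 = (b + k) + 1 = 1 + b + k)
t = -2 (t = 1 + 6 - 9 = -2)
d = 409/164 (d = -18/(-8) + (2*(-5))/(-41) = -18*(-⅛) - 10*(-1/41) = 9/4 + 10/41 = 409/164 ≈ 2.4939)
(d + t)² = (409/164 - 2)² = (81/164)² = 6561/26896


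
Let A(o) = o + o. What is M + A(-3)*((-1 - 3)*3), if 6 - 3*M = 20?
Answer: 202/3 ≈ 67.333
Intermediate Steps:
A(o) = 2*o
M = -14/3 (M = 2 - ⅓*20 = 2 - 20/3 = -14/3 ≈ -4.6667)
M + A(-3)*((-1 - 3)*3) = -14/3 + (2*(-3))*((-1 - 3)*3) = -14/3 - (-24)*3 = -14/3 - 6*(-12) = -14/3 + 72 = 202/3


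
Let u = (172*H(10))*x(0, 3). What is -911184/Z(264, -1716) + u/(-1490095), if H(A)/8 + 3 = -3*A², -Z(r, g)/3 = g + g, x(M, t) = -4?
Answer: -57288395218/639250755 ≈ -89.618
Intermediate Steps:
Z(r, g) = -6*g (Z(r, g) = -3*(g + g) = -6*g)
H(A) = -24 - 24*A² (H(A) = -24 + 8*(-3*A²) = -24 - 24*A²)
u = 1667712 (u = (172*(-24 - 24*10²))*(-4) = (172*(-24 - 24*100))*(-4) = (172*(-24 - 2400))*(-4) = (172*(-2424))*(-4) = -416928*(-4) = 1667712)
-911184/Z(264, -1716) + u/(-1490095) = -911184/((-6*(-1716))) + 1667712/(-1490095) = -911184/10296 + 1667712*(-1/1490095) = -911184*1/10296 - 1667712/1490095 = -37966/429 - 1667712/1490095 = -57288395218/639250755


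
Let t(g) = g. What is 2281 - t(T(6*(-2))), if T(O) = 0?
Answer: 2281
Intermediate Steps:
2281 - t(T(6*(-2))) = 2281 - 1*0 = 2281 + 0 = 2281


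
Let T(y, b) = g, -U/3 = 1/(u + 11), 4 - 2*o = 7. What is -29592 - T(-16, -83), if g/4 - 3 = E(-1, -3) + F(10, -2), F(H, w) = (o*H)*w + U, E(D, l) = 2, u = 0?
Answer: -327040/11 ≈ -29731.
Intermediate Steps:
o = -3/2 (o = 2 - ½*7 = 2 - 7/2 = -3/2 ≈ -1.5000)
U = -3/11 (U = -3/(0 + 11) = -3/11 ≈ -0.27273)
F(H, w) = -3/11 - 3*H*w/2 (F(H, w) = (-3*H/2)*w - 3/11 = -3*H*w/2 - 3/11 = -3/11 - 3*H*w/2)
g = 1528/11 (g = 12 + 4*(2 + (-3/11 - 3/2*10*(-2))) = 12 + 4*(2 + (-3/11 + 30)) = 12 + 4*(2 + 327/11) = 12 + 4*(349/11) = 12 + 1396/11 = 1528/11 ≈ 138.91)
T(y, b) = 1528/11
-29592 - T(-16, -83) = -29592 - 1*1528/11 = -29592 - 1528/11 = -327040/11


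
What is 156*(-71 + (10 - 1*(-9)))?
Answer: -8112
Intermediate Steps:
156*(-71 + (10 - 1*(-9))) = 156*(-71 + (10 + 9)) = 156*(-71 + 19) = 156*(-52) = -8112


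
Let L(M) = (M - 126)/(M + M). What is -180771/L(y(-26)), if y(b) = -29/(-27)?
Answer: 10484718/3373 ≈ 3108.4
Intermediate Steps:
y(b) = 29/27 (y(b) = -29*(-1/27) = 29/27)
L(M) = (-126 + M)/(2*M) (L(M) = (-126 + M)/((2*M)) = (-126 + M)*(1/(2*M)) = (-126 + M)/(2*M))
-180771/L(y(-26)) = -180771*58/(27*(-126 + 29/27)) = -180771/((½)*(27/29)*(-3373/27)) = -180771/(-3373/58) = -180771*(-58/3373) = 10484718/3373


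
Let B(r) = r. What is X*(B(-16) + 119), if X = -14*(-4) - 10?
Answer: 4738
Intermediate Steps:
X = 46 (X = 56 - 10 = 46)
X*(B(-16) + 119) = 46*(-16 + 119) = 46*103 = 4738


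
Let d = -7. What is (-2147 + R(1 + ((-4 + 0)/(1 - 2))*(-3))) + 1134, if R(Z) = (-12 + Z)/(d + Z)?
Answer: -18211/18 ≈ -1011.7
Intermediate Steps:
R(Z) = (-12 + Z)/(-7 + Z)
(-2147 + R(1 + ((-4 + 0)/(1 - 2))*(-3))) + 1134 = (-2147 + (-12 + (1 + ((-4 + 0)/(1 - 2))*(-3)))/(-7 + (1 + ((-4 + 0)/(1 - 2))*(-3)))) + 1134 = (-2147 + (-12 + (1 - 4/(-1)*(-3)))/(-7 + (1 - 4/(-1)*(-3)))) + 1134 = (-2147 + (-12 + (1 - 4*(-1)*(-3)))/(-7 + (1 - 4*(-1)*(-3)))) + 1134 = (-2147 + (-12 + (1 + 4*(-3)))/(-7 + (1 + 4*(-3)))) + 1134 = (-2147 + (-12 + (1 - 12))/(-7 + (1 - 12))) + 1134 = (-2147 + (-12 - 11)/(-7 - 11)) + 1134 = (-2147 - 23/(-18)) + 1134 = (-2147 - 1/18*(-23)) + 1134 = (-2147 + 23/18) + 1134 = -38623/18 + 1134 = -18211/18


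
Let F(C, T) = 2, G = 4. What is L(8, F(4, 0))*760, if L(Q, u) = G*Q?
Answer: 24320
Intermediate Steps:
L(Q, u) = 4*Q
L(8, F(4, 0))*760 = (4*8)*760 = 32*760 = 24320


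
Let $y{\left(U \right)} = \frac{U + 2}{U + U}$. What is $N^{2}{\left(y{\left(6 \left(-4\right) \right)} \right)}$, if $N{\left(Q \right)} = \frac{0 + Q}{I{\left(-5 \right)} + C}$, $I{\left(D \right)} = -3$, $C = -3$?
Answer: $\frac{121}{20736} \approx 0.0058353$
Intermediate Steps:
$y{\left(U \right)} = \frac{2 + U}{2 U}$
$N{\left(Q \right)} = - \frac{Q}{6}$ ($N{\left(Q \right)} = \frac{0 + Q}{-3 - 3} = \frac{Q}{-6} = Q \left(- \frac{1}{6}\right) = - \frac{Q}{6}$)
$N^{2}{\left(y{\left(6 \left(-4\right) \right)} \right)} = \left(- \frac{\frac{1}{2} \frac{1}{6 \left(-4\right)} \left(2 + 6 \left(-4\right)\right)}{6}\right)^{2} = \left(- \frac{\frac{1}{2} \frac{1}{-24} \left(2 - 24\right)}{6}\right)^{2} = \left(- \frac{\frac{1}{2} \left(- \frac{1}{24}\right) \left(-22\right)}{6}\right)^{2} = \left(\left(- \frac{1}{6}\right) \frac{11}{24}\right)^{2} = \left(- \frac{11}{144}\right)^{2} = \frac{121}{20736}$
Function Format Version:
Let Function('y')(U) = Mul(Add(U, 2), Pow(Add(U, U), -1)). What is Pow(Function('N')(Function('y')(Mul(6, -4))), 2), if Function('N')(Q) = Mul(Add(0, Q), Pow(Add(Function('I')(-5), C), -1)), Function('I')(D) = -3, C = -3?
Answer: Rational(121, 20736) ≈ 0.0058353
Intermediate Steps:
Function('y')(U) = Mul(Rational(1, 2), Pow(U, -1), Add(2, U)) (Function('y')(U) = Mul(Add(2, U), Pow(Mul(2, U), -1)) = Mul(Add(2, U), Mul(Rational(1, 2), Pow(U, -1))) = Mul(Rational(1, 2), Pow(U, -1), Add(2, U)))
Function('N')(Q) = Mul(Rational(-1, 6), Q) (Function('N')(Q) = Mul(Add(0, Q), Pow(Add(-3, -3), -1)) = Mul(Q, Pow(-6, -1)) = Mul(Q, Rational(-1, 6)) = Mul(Rational(-1, 6), Q))
Pow(Function('N')(Function('y')(Mul(6, -4))), 2) = Pow(Mul(Rational(-1, 6), Mul(Rational(1, 2), Pow(Mul(6, -4), -1), Add(2, Mul(6, -4)))), 2) = Pow(Mul(Rational(-1, 6), Mul(Rational(1, 2), Pow(-24, -1), Add(2, -24))), 2) = Pow(Mul(Rational(-1, 6), Mul(Rational(1, 2), Rational(-1, 24), -22)), 2) = Pow(Mul(Rational(-1, 6), Rational(11, 24)), 2) = Pow(Rational(-11, 144), 2) = Rational(121, 20736)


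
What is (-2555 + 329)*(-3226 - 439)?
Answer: 8158290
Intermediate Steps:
(-2555 + 329)*(-3226 - 439) = -2226*(-3665) = 8158290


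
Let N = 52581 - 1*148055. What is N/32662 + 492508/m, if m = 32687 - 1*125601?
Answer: -6239291883/758689267 ≈ -8.2238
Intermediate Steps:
m = -92914 (m = 32687 - 125601 = -92914)
N = -95474 (N = 52581 - 148055 = -95474)
N/32662 + 492508/m = -95474/32662 + 492508/(-92914) = -95474*1/32662 + 492508*(-1/92914) = -47737/16331 - 246254/46457 = -6239291883/758689267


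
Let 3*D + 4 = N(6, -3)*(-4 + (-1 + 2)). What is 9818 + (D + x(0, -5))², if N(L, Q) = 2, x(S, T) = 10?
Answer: 88762/9 ≈ 9862.4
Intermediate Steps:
D = -10/3 (D = -4/3 + (2*(-4 + (-1 + 2)))/3 = -4/3 + (2*(-4 + 1))/3 = -4/3 + (2*(-3))/3 = -4/3 + (⅓)*(-6) = -4/3 - 2 = -10/3 ≈ -3.3333)
9818 + (D + x(0, -5))² = 9818 + (-10/3 + 10)² = 9818 + (20/3)² = 9818 + 400/9 = 88762/9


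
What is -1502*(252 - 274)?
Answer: 33044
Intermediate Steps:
-1502*(252 - 274) = -1502*(-22) = 33044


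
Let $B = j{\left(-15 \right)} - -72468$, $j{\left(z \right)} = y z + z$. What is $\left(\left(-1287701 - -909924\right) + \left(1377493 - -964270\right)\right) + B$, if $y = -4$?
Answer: $2036499$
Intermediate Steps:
$j{\left(z \right)} = - 3 z$ ($j{\left(z \right)} = - 4 z + z = - 3 z$)
$B = 72513$ ($B = \left(-3\right) \left(-15\right) - -72468 = 45 + 72468 = 72513$)
$\left(\left(-1287701 - -909924\right) + \left(1377493 - -964270\right)\right) + B = \left(\left(-1287701 - -909924\right) + \left(1377493 - -964270\right)\right) + 72513 = \left(\left(-1287701 + 909924\right) + \left(1377493 + 964270\right)\right) + 72513 = \left(-377777 + 2341763\right) + 72513 = 1963986 + 72513 = 2036499$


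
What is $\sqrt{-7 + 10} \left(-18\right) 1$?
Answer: $- 18 \sqrt{3} \approx -31.177$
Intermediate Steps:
$\sqrt{-7 + 10} \left(-18\right) 1 = \sqrt{3} \left(-18\right) 1 = - 18 \sqrt{3} \cdot 1 = - 18 \sqrt{3}$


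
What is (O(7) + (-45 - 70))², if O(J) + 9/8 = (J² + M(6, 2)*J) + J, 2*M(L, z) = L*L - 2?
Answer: 221841/64 ≈ 3466.3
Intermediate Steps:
M(L, z) = -1 + L²/2 (M(L, z) = (L*L - 2)/2 = (L² - 2)/2 = (-2 + L²)/2 = -1 + L²/2)
O(J) = -9/8 + J² + 18*J (O(J) = -9/8 + ((J² + (-1 + (½)*6²)*J) + J) = -9/8 + ((J² + (-1 + (½)*36)*J) + J) = -9/8 + ((J² + (-1 + 18)*J) + J) = -9/8 + ((J² + 17*J) + J) = -9/8 + (J² + 18*J) = -9/8 + J² + 18*J)
(O(7) + (-45 - 70))² = ((-9/8 + 7² + 18*7) + (-45 - 70))² = ((-9/8 + 49 + 126) - 115)² = (1391/8 - 115)² = (471/8)² = 221841/64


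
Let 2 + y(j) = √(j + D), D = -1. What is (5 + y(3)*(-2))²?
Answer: 89 - 36*√2 ≈ 38.088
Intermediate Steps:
y(j) = -2 + √(-1 + j) (y(j) = -2 + √(j - 1) = -2 + √(-1 + j))
(5 + y(3)*(-2))² = (5 + (-2 + √(-1 + 3))*(-2))² = (5 + (-2 + √2)*(-2))² = (5 + (4 - 2*√2))² = (9 - 2*√2)²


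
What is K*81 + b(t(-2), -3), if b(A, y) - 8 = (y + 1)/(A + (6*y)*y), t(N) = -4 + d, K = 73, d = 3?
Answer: 313811/53 ≈ 5921.0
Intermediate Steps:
t(N) = -1 (t(N) = -4 + 3 = -1)
b(A, y) = 8 + (1 + y)/(A + 6*y²) (b(A, y) = 8 + (y + 1)/(A + (6*y)*y) = 8 + (1 + y)/(A + 6*y²))
K*81 + b(t(-2), -3) = 73*81 + (1 - 3 + 8*(-1) + 48*(-3)²)/(-1 + 6*(-3)²) = 5913 + (1 - 3 - 8 + 48*9)/(-1 + 6*9) = 5913 + (1 - 3 - 8 + 432)/(-1 + 54) = 5913 + 422/53 = 313811/53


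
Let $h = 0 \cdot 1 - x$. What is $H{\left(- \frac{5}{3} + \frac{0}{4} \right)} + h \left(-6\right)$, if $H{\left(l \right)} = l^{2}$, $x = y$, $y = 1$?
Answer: $\frac{79}{9} \approx 8.7778$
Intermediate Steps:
$x = 1$
$h = -1$ ($h = 0 \cdot 1 - 1 = 0 - 1 = -1$)
$H{\left(- \frac{5}{3} + \frac{0}{4} \right)} + h \left(-6\right) = \left(- \frac{5}{3} + \frac{0}{4}\right)^{2} - -6 = \left(\left(-5\right) \frac{1}{3} + 0 \cdot \frac{1}{4}\right)^{2} + 6 = \left(- \frac{5}{3} + 0\right)^{2} + 6 = \left(- \frac{5}{3}\right)^{2} + 6 = \frac{25}{9} + 6 = \frac{79}{9}$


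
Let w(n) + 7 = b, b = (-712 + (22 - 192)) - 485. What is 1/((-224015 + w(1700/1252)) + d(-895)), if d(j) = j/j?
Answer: -1/225388 ≈ -4.4368e-6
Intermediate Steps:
d(j) = 1
b = -1367 (b = (-712 - 170) - 485 = -882 - 485 = -1367)
w(n) = -1374 (w(n) = -7 - 1367 = -1374)
1/((-224015 + w(1700/1252)) + d(-895)) = 1/((-224015 - 1374) + 1) = 1/(-225389 + 1) = 1/(-225388) = -1/225388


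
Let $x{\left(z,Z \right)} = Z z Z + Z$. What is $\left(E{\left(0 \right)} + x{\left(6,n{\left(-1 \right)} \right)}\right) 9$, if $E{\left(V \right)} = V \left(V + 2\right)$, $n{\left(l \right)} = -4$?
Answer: $828$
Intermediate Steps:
$E{\left(V \right)} = V \left(2 + V\right)$
$x{\left(z,Z \right)} = Z + z Z^{2}$ ($x{\left(z,Z \right)} = z Z^{2} + Z = Z + z Z^{2}$)
$\left(E{\left(0 \right)} + x{\left(6,n{\left(-1 \right)} \right)}\right) 9 = \left(0 \left(2 + 0\right) - 4 \left(1 - 24\right)\right) 9 = \left(0 \cdot 2 - 4 \left(1 - 24\right)\right) 9 = \left(0 - -92\right) 9 = \left(0 + 92\right) 9 = 92 \cdot 9 = 828$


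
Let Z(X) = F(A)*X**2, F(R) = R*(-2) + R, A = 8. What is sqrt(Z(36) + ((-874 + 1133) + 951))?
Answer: I*sqrt(9158) ≈ 95.697*I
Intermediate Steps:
F(R) = -R (F(R) = -2*R + R = -R)
Z(X) = -8*X**2 (Z(X) = (-1*8)*X**2 = -8*X**2)
sqrt(Z(36) + ((-874 + 1133) + 951)) = sqrt(-8*36**2 + ((-874 + 1133) + 951)) = sqrt(-8*1296 + (259 + 951)) = sqrt(-10368 + 1210) = sqrt(-9158) = I*sqrt(9158)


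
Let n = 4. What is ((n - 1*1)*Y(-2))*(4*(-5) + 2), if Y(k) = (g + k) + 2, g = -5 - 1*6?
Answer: 594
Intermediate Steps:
g = -11 (g = -5 - 6 = -11)
Y(k) = -9 + k (Y(k) = (-11 + k) + 2 = -9 + k)
((n - 1*1)*Y(-2))*(4*(-5) + 2) = ((4 - 1*1)*(-9 - 2))*(4*(-5) + 2) = ((4 - 1)*(-11))*(-20 + 2) = (3*(-11))*(-18) = -33*(-18) = 594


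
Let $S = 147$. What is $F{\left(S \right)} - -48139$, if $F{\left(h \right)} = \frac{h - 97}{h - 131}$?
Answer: $\frac{385137}{8} \approx 48142.0$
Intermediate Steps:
$F{\left(h \right)} = \frac{-97 + h}{-131 + h}$
$F{\left(S \right)} - -48139 = \frac{-97 + 147}{-131 + 147} - -48139 = \frac{1}{16} \cdot 50 + 48139 = \frac{25}{8} + 48139 = \frac{385137}{8}$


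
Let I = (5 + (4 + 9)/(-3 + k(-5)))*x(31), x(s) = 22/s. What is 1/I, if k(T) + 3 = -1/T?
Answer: 899/1760 ≈ 0.51080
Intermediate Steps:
k(T) = -3 - 1/T
I = 1760/899 (I = (5 + (4 + 9)/(-3 + (-3 - 1/(-5))))*(22/31) = (5 + 13/(-3 + (-3 - 1*(-⅕))))*(22*(1/31)) = (5 + 13/(-3 + (-3 + ⅕)))*(22/31) = (5 + 13/(-3 - 14/5))*(22/31) = (5 + 13/(-29/5))*(22/31) = (5 + 13*(-5/29))*(22/31) = (5 - 65/29)*(22/31) = (80/29)*(22/31) = 1760/899 ≈ 1.9577)
1/I = 1/(1760/899) = 899/1760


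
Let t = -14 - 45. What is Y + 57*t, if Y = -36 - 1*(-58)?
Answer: -3341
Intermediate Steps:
t = -59
Y = 22 (Y = -36 + 58 = 22)
Y + 57*t = 22 + 57*(-59) = 22 - 3363 = -3341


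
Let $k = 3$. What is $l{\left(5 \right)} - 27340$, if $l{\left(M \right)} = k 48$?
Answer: $-27196$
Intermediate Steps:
$l{\left(M \right)} = 144$ ($l{\left(M \right)} = 3 \cdot 48 = 144$)
$l{\left(5 \right)} - 27340 = 144 - 27340 = -27196$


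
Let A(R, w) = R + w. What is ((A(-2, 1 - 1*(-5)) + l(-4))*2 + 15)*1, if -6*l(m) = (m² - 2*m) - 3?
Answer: 16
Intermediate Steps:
l(m) = ½ - m²/6 + m/3 (l(m) = -((m² - 2*m) - 3)/6 = -(-3 + m² - 2*m)/6 = ½ - m²/6 + m/3)
((A(-2, 1 - 1*(-5)) + l(-4))*2 + 15)*1 = (((-2 + (1 - 1*(-5))) + (½ - ⅙*(-4)² + (⅓)*(-4)))*2 + 15)*1 = (((-2 + (1 + 5)) + (½ - ⅙*16 - 4/3))*2 + 15)*1 = (((-2 + 6) + (½ - 8/3 - 4/3))*2 + 15)*1 = ((4 - 7/2)*2 + 15)*1 = ((½)*2 + 15)*1 = (1 + 15)*1 = 16*1 = 16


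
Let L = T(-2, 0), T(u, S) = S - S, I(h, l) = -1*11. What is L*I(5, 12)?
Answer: 0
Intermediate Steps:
I(h, l) = -11
T(u, S) = 0
L = 0
L*I(5, 12) = 0*(-11) = 0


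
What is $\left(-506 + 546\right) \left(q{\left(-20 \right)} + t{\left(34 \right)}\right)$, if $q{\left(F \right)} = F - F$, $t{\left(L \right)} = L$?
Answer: $1360$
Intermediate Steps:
$q{\left(F \right)} = 0$
$\left(-506 + 546\right) \left(q{\left(-20 \right)} + t{\left(34 \right)}\right) = \left(-506 + 546\right) \left(0 + 34\right) = 40 \cdot 34 = 1360$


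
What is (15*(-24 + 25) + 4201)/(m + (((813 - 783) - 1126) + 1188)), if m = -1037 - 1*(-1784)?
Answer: 4216/839 ≈ 5.0250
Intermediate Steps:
m = 747 (m = -1037 + 1784 = 747)
(15*(-24 + 25) + 4201)/(m + (((813 - 783) - 1126) + 1188)) = (15*(-24 + 25) + 4201)/(747 + (((813 - 783) - 1126) + 1188)) = (15*1 + 4201)/(747 + ((30 - 1126) + 1188)) = (15 + 4201)/(747 + (-1096 + 1188)) = 4216/(747 + 92) = 4216/839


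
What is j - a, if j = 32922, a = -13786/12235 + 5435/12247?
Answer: 4933202145407/149842045 ≈ 32923.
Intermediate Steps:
a = -102339917/149842045 (a = -13786*1/12235 + 5435*(1/12247) = -13786/12235 + 5435/12247 = -102339917/149842045 ≈ -0.68299)
j - a = 32922 - 1*(-102339917/149842045) = 32922 + 102339917/149842045 = 4933202145407/149842045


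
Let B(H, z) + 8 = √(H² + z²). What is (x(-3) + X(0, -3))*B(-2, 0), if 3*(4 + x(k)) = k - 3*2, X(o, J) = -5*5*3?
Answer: 492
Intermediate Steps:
X(o, J) = -75 (X(o, J) = -25*3 = -75)
x(k) = -6 + k/3 (x(k) = -4 + (k - 3*2)/3 = -4 + (k - 6)/3 = -4 + (-6 + k)/3 = -4 + (-2 + k/3) = -6 + k/3)
B(H, z) = -8 + √(H² + z²)
(x(-3) + X(0, -3))*B(-2, 0) = ((-6 + (⅓)*(-3)) - 75)*(-8 + √((-2)² + 0²)) = ((-6 - 1) - 75)*(-8 + √(4 + 0)) = (-7 - 75)*(-8 + √4) = -82*(-8 + 2) = -82*(-6) = 492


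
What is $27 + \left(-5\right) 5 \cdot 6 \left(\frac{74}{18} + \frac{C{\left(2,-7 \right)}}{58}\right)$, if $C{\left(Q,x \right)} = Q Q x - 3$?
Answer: $- \frac{44326}{87} \approx -509.49$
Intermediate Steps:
$C{\left(Q,x \right)} = -3 + x Q^{2}$ ($C{\left(Q,x \right)} = Q^{2} x - 3 = x Q^{2} - 3 = -3 + x Q^{2}$)
$27 + \left(-5\right) 5 \cdot 6 \left(\frac{74}{18} + \frac{C{\left(2,-7 \right)}}{58}\right) = 27 + \left(-5\right) 5 \cdot 6 \left(\frac{74}{18} + \frac{-3 - 7 \cdot 2^{2}}{58}\right) = 27 + \left(-25\right) 6 \left(74 \cdot \frac{1}{18} + \left(-3 - 28\right) \frac{1}{58}\right) = 27 - 150 \left(\frac{37}{9} + \left(-3 - 28\right) \frac{1}{58}\right) = 27 - 150 \left(\frac{37}{9} - \frac{31}{58}\right) = 27 - \frac{46675}{87} = - \frac{44326}{87}$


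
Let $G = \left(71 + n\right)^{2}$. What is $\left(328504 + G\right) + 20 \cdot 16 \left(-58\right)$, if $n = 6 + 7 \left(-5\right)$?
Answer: $311708$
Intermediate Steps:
$n = -29$ ($n = 6 - 35 = -29$)
$G = 1764$ ($G = \left(71 - 29\right)^{2} = 42^{2} = 1764$)
$\left(328504 + G\right) + 20 \cdot 16 \left(-58\right) = \left(328504 + 1764\right) + 20 \cdot 16 \left(-58\right) = 330268 + 320 \left(-58\right) = 330268 - 18560 = 311708$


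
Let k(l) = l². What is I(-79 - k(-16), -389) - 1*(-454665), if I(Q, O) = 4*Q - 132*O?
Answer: 504673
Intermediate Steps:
I(Q, O) = -132*O + 4*Q
I(-79 - k(-16), -389) - 1*(-454665) = (-132*(-389) + 4*(-79 - 1*(-16)²)) - 1*(-454665) = (51348 + 4*(-79 - 1*256)) + 454665 = (51348 + 4*(-79 - 256)) + 454665 = (51348 + 4*(-335)) + 454665 = (51348 - 1340) + 454665 = 50008 + 454665 = 504673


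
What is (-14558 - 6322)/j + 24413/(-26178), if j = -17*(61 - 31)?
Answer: 17804867/445026 ≈ 40.009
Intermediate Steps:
j = -510 (j = -17*30 = -510)
(-14558 - 6322)/j + 24413/(-26178) = (-14558 - 6322)/(-510) + 24413/(-26178) = -20880*(-1/510) + 24413*(-1/26178) = 696/17 - 24413/26178 = 17804867/445026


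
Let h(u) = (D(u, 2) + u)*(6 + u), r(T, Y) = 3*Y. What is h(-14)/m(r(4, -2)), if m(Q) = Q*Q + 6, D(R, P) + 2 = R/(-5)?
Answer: 88/35 ≈ 2.5143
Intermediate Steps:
D(R, P) = -2 - R/5 (D(R, P) = -2 + R/(-5) = -2 + R*(-1/5) = -2 - R/5)
m(Q) = 6 + Q**2 (m(Q) = Q**2 + 6 = 6 + Q**2)
h(u) = (-2 + 4*u/5)*(6 + u) (h(u) = ((-2 - u/5) + u)*(6 + u) = (-2 + 4*u/5)*(6 + u))
h(-14)/m(r(4, -2)) = (-12 + (4/5)*(-14)**2 + (14/5)*(-14))/(6 + (3*(-2))**2) = (-12 + (4/5)*196 - 196/5)/(6 + (-6)**2) = (-12 + 784/5 - 196/5)/(6 + 36) = (528/5)/42 = (528/5)*(1/42) = 88/35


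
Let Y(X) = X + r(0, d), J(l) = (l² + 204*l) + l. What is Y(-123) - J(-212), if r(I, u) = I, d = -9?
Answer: -1607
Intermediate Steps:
J(l) = l² + 205*l
Y(X) = X (Y(X) = X + 0 = X)
Y(-123) - J(-212) = -123 - (-212)*(205 - 212) = -123 - (-212)*(-7) = -123 - 1*1484 = -123 - 1484 = -1607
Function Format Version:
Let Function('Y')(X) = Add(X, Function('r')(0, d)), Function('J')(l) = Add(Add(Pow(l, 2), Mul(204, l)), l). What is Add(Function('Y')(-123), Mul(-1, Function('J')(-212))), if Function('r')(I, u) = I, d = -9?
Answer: -1607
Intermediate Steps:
Function('J')(l) = Add(Pow(l, 2), Mul(205, l))
Function('Y')(X) = X (Function('Y')(X) = Add(X, 0) = X)
Add(Function('Y')(-123), Mul(-1, Function('J')(-212))) = Add(-123, Mul(-1, Mul(-212, Add(205, -212)))) = Add(-123, Mul(-1, Mul(-212, -7))) = Add(-123, Mul(-1, 1484)) = Add(-123, -1484) = -1607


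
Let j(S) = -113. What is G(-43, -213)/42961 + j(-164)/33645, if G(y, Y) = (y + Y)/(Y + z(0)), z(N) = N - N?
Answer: -113935021/34208340665 ≈ -0.0033306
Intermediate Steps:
z(N) = 0
G(y, Y) = (Y + y)/Y (G(y, Y) = (y + Y)/(Y + 0) = (Y + y)/Y)
G(-43, -213)/42961 + j(-164)/33645 = ((-213 - 43)/(-213))/42961 - 113/33645 = -1/213*(-256)*(1/42961) - 113*1/33645 = (256/213)*(1/42961) - 113/33645 = 256/9150693 - 113/33645 = -113935021/34208340665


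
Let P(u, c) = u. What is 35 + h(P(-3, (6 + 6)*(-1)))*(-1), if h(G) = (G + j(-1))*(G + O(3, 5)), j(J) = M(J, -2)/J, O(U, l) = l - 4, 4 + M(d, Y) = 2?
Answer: 33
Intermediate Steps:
M(d, Y) = -2 (M(d, Y) = -4 + 2 = -2)
O(U, l) = -4 + l
j(J) = -2/J
h(G) = (1 + G)*(2 + G) (h(G) = (G - 2/(-1))*(G + (-4 + 5)) = (G - 2*(-1))*(G + 1) = (G + 2)*(1 + G) = (2 + G)*(1 + G) = (1 + G)*(2 + G))
35 + h(P(-3, (6 + 6)*(-1)))*(-1) = 35 + (2 + (-3)**2 + 3*(-3))*(-1) = 35 + (2 + 9 - 9)*(-1) = 35 + 2*(-1) = 35 - 2 = 33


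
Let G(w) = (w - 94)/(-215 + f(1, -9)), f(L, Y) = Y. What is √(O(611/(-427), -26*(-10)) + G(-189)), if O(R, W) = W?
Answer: √819322/56 ≈ 16.164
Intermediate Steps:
G(w) = 47/112 - w/224 (G(w) = (w - 94)/(-215 - 9) = (-94 + w)/(-224) = (-94 + w)*(-1/224) = 47/112 - w/224)
√(O(611/(-427), -26*(-10)) + G(-189)) = √(-26*(-10) + (47/112 - 1/224*(-189))) = √(260 + (47/112 + 27/32)) = √(260 + 283/224) = √(58523/224) = √819322/56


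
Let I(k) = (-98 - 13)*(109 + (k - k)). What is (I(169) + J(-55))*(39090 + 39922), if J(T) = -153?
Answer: -968055024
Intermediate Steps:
I(k) = -12099 (I(k) = -111*(109 + 0) = -111*109 = -12099)
(I(169) + J(-55))*(39090 + 39922) = (-12099 - 153)*(39090 + 39922) = -12252*79012 = -968055024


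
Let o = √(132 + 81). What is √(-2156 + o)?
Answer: √(-2156 + √213) ≈ 46.275*I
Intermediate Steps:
o = √213 ≈ 14.595
√(-2156 + o) = √(-2156 + √213)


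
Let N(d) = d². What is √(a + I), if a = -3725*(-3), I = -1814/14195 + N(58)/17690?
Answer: √8378772902961535/865895 ≈ 105.71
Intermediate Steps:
I = 54008/865895 (I = -1814/14195 + 58²/17690 = -1814*1/14195 + 3364*(1/17690) = -1814/14195 + 58/305 = 54008/865895 ≈ 0.062372)
a = 11175
√(a + I) = √(11175 + 54008/865895) = √(9676430633/865895) = √8378772902961535/865895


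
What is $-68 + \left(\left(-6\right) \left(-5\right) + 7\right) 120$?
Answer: $4372$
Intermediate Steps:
$-68 + \left(\left(-6\right) \left(-5\right) + 7\right) 120 = -68 + \left(30 + 7\right) 120 = -68 + 37 \cdot 120 = -68 + 4440 = 4372$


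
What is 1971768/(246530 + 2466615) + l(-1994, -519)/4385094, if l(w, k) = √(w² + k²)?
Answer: 1971768/2713145 + √4245397/4385094 ≈ 0.72722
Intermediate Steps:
l(w, k) = √(k² + w²)
1971768/(246530 + 2466615) + l(-1994, -519)/4385094 = 1971768/(246530 + 2466615) + √((-519)² + (-1994)²)/4385094 = 1971768/2713145 + √(269361 + 3976036)*(1/4385094) = 1971768*(1/2713145) + √4245397*(1/4385094) = 1971768/2713145 + √4245397/4385094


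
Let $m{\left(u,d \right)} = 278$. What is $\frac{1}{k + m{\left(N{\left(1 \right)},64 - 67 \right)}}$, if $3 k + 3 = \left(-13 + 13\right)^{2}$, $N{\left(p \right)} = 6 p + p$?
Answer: $\frac{1}{277} \approx 0.0036101$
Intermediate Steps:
$N{\left(p \right)} = 7 p$
$k = -1$ ($k = -1 + \frac{\left(-13 + 13\right)^{2}}{3} = -1 + \frac{0^{2}}{3} = -1 + \frac{1}{3} \cdot 0 = -1 + 0 = -1$)
$\frac{1}{k + m{\left(N{\left(1 \right)},64 - 67 \right)}} = \frac{1}{-1 + 278} = \frac{1}{277}$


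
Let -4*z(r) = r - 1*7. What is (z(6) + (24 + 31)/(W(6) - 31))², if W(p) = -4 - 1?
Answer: 529/324 ≈ 1.6327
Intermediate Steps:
z(r) = 7/4 - r/4 (z(r) = -(r - 1*7)/4 = -(r - 7)/4 = -(-7 + r)/4 = 7/4 - r/4)
W(p) = -5
(z(6) + (24 + 31)/(W(6) - 31))² = ((7/4 - ¼*6) + (24 + 31)/(-5 - 31))² = ((7/4 - 3/2) + 55/(-36))² = (¼ + 55*(-1/36))² = (¼ - 55/36)² = (-23/18)² = 529/324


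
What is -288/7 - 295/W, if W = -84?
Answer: -3161/84 ≈ -37.631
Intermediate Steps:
-288/7 - 295/W = -288/7 - 295/(-84) = -288*1/7 - 295*(-1/84) = -288/7 + 295/84 = -3161/84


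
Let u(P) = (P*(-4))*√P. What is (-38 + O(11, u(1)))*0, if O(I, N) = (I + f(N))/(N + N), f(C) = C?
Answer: 0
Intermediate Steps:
u(P) = -4*P^(3/2) (u(P) = (-4*P)*√P = -4*P^(3/2))
O(I, N) = (I + N)/(2*N) (O(I, N) = (I + N)/(N + N) = (I + N)/((2*N)) = (I + N)*(1/(2*N)) = (I + N)/(2*N))
(-38 + O(11, u(1)))*0 = (-38 + (11 - 4*1^(3/2))/(2*((-4*1^(3/2)))))*0 = (-38 + (11 - 4*1)/(2*((-4*1))))*0 = (-38 + (½)*(11 - 4)/(-4))*0 = (-38 + (½)*(-¼)*7)*0 = (-38 - 7/8)*0 = -311/8*0 = 0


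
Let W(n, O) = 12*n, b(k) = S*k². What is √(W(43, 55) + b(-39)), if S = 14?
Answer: √21810 ≈ 147.68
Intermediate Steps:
b(k) = 14*k²
√(W(43, 55) + b(-39)) = √(12*43 + 14*(-39)²) = √(516 + 14*1521) = √(516 + 21294) = √21810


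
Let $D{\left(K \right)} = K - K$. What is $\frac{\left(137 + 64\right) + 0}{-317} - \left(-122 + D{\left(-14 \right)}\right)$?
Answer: $\frac{38473}{317} \approx 121.37$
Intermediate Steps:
$D{\left(K \right)} = 0$
$\frac{\left(137 + 64\right) + 0}{-317} - \left(-122 + D{\left(-14 \right)}\right) = \frac{\left(137 + 64\right) + 0}{-317} + \left(122 - 0\right) = \left(201 + 0\right) \left(- \frac{1}{317}\right) + \left(122 + 0\right) = 201 \left(- \frac{1}{317}\right) + 122 = - \frac{201}{317} + 122 = \frac{38473}{317}$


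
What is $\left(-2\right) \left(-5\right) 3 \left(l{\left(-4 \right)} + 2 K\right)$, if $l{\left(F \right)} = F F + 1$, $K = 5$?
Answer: $810$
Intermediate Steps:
$l{\left(F \right)} = 1 + F^{2}$ ($l{\left(F \right)} = F^{2} + 1 = 1 + F^{2}$)
$\left(-2\right) \left(-5\right) 3 \left(l{\left(-4 \right)} + 2 K\right) = \left(-2\right) \left(-5\right) 3 \left(\left(1 + \left(-4\right)^{2}\right) + 2 \cdot 5\right) = 10 \cdot 3 \left(\left(1 + 16\right) + 10\right) = 30 \left(17 + 10\right) = 30 \cdot 27 = 810$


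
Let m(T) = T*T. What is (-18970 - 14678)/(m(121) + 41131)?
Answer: -8412/13943 ≈ -0.60331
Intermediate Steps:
m(T) = T**2
(-18970 - 14678)/(m(121) + 41131) = (-18970 - 14678)/(121**2 + 41131) = -33648/(14641 + 41131) = -33648/55772 = -33648*1/55772 = -8412/13943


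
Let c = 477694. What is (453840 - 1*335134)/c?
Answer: 8479/34121 ≈ 0.24850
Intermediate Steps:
(453840 - 1*335134)/c = (453840 - 1*335134)/477694 = (453840 - 335134)*(1/477694) = 118706*(1/477694) = 8479/34121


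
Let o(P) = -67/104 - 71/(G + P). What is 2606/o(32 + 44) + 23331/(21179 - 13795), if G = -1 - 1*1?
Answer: -73901949391/45566664 ≈ -1621.8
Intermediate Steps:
G = -2 (G = -1 - 1 = -2)
o(P) = -67/104 - 71/(-2 + P)
2606/o(32 + 44) + 23331/(21179 - 13795) = 2606/(((-7250 - 67*(32 + 44))/(104*(-2 + (32 + 44))))) + 23331/(21179 - 13795) = 2606/(((-7250 - 67*76)/(104*(-2 + 76)))) + 23331/7384 = 2606/(((1/104)*(-7250 - 5092)/74)) + 23331*(1/7384) = 2606/(((1/104)*(1/74)*(-12342))) + 23331/7384 = 2606/(-6171/3848) + 23331/7384 = 2606*(-3848/6171) + 23331/7384 = -10027888/6171 + 23331/7384 = -73901949391/45566664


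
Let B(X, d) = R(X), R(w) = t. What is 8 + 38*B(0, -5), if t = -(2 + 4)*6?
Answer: -1360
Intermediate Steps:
t = -36 (t = -6*6 = -1*36 = -36)
R(w) = -36
B(X, d) = -36
8 + 38*B(0, -5) = 8 + 38*(-36) = 8 - 1368 = -1360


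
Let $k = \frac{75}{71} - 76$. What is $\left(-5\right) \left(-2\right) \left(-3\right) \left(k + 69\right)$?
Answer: $\frac{12660}{71} \approx 178.31$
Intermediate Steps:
$k = - \frac{5321}{71}$ ($k = 75 \cdot \frac{1}{71} - 76 = \frac{75}{71} - 76 = - \frac{5321}{71} \approx -74.944$)
$\left(-5\right) \left(-2\right) \left(-3\right) \left(k + 69\right) = \left(-5\right) \left(-2\right) \left(-3\right) \left(- \frac{5321}{71} + 69\right) = 10 \left(-3\right) \left(- \frac{422}{71}\right) = \left(-30\right) \left(- \frac{422}{71}\right) = \frac{12660}{71}$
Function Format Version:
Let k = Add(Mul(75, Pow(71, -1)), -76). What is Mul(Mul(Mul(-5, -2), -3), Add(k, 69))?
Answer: Rational(12660, 71) ≈ 178.31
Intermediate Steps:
k = Rational(-5321, 71) (k = Add(Mul(75, Rational(1, 71)), -76) = Add(Rational(75, 71), -76) = Rational(-5321, 71) ≈ -74.944)
Mul(Mul(Mul(-5, -2), -3), Add(k, 69)) = Mul(Mul(Mul(-5, -2), -3), Add(Rational(-5321, 71), 69)) = Mul(Mul(10, -3), Rational(-422, 71)) = Mul(-30, Rational(-422, 71)) = Rational(12660, 71)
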